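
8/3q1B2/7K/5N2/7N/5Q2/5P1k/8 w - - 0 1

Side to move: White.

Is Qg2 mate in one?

yes

After Qg2: black king on h2; in check: yes, from the white queen on g2.
King squares — g1: attacked by Qg2; h1: attacked by Qg2; g2: attacked by Nh4; g3: attacked by Pf2; h3: attacked by Qg2.
Black has no legal moves → checkmate.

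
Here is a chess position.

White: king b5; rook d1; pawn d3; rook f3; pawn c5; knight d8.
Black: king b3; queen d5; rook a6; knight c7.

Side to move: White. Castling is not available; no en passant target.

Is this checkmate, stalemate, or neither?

White to move; white king on b5.
In check: yes, from the black knight on c7.
King squares — a4: attacked by Kb3; b4: attacked by Kb3; c4: attacked by Kb3; a5: attacked by Ra6; c5: own pawn; a6: attacked by Nc7; b6: attacked by Ra6; c6: attacked by Qd5.
Legal moves for White: none.
In check with no legal moves → checkmate.

checkmate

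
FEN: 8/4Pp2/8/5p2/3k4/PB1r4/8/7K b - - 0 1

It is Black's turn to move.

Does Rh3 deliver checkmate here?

no

After Rh3: white king on h1; in check: yes, from the black rook on h3.
White has 2 legal replies: Kg2, Kg1.
In check but a legal move exists → not checkmate.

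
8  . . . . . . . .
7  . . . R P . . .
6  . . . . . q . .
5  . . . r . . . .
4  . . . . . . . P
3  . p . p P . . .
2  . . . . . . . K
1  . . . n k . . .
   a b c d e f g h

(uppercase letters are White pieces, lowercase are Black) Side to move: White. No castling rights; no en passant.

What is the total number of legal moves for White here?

White to move; king on h2.
In check: no.
Legal moves: Rd8, Rc7, Rb7, Ra7, Rd6, Rxd5, Kh3, Kg3, Kg2, Kh1, Kg1, e8=Q, e8=R, e8=B, e8=N, h5, e4.
Count: 17.

17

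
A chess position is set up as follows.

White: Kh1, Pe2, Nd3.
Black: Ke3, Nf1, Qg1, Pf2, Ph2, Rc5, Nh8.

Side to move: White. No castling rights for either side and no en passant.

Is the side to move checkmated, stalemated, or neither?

checkmate

White to move; white king on h1.
In check: yes, from the black queen on g1.
King squares — g1: attacked by Pf2; g2: attacked by Qg1; h2: attacked by Nf1.
Legal moves for White: none.
In check with no legal moves → checkmate.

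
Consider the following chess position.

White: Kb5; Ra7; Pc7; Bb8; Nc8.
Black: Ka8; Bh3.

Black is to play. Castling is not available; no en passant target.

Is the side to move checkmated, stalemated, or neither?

checkmate

Black to move; black king on a8.
In check: yes, from the white rook on a7.
King squares — a7: attacked by Bb8; b7: attacked by Ra7; b8: attacked by Pc7.
Legal moves for Black: none.
In check with no legal moves → checkmate.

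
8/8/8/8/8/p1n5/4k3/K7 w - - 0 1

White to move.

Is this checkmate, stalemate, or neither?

stalemate

White to move; white king on a1.
In check: no.
King squares — b1: attacked by Nc3; a2: attacked by Nc3; b2: attacked by Pa3.
Legal moves for White: none.
Not in check and no legal moves → stalemate.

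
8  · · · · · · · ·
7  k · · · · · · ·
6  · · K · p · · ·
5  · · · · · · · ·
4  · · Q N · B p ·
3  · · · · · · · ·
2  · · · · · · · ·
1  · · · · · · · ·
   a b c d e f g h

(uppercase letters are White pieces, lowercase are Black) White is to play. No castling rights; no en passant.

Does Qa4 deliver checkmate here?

After Qa4: black king on a7; in check: yes, from the white queen on a4.
King squares — a6: attacked by Qa4; b6: attacked by Kc6; b7: attacked by Kc6; a8: attacked by Qa4; b8: attacked by Bf4.
Black has no legal moves → checkmate.

yes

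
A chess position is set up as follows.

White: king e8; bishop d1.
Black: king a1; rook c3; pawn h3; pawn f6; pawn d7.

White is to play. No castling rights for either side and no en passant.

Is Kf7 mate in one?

no

After Kf7: black king on a1; in check: no.
Black is not in check, so this cannot be checkmate.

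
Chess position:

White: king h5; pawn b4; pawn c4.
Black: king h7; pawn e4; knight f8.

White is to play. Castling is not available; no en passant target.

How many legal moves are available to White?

White to move; king on h5.
In check: no.
Legal moves: Kg5, Kh4, Kg4, c5, b5.
Count: 5.

5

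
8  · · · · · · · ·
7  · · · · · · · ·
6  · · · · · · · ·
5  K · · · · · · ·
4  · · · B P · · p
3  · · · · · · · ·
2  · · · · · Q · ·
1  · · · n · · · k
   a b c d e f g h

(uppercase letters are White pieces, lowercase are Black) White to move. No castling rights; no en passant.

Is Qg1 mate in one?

After Qg1: black king on h1; in check: yes, from the white queen on g1.
King squares — g1: attacked by Bd4; g2: attacked by Qg1; h2: attacked by Qg1.
Black has no legal moves → checkmate.

yes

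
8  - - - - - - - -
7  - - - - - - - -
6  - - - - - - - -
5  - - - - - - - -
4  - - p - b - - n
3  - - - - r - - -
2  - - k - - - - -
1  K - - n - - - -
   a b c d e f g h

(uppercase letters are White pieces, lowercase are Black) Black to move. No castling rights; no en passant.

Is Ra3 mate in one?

yes

After Ra3: white king on a1; in check: yes, from the black rook on a3.
King squares — b1: attacked by Kc2; a2: attacked by Ra3; b2: attacked by Nd1.
White has no legal moves → checkmate.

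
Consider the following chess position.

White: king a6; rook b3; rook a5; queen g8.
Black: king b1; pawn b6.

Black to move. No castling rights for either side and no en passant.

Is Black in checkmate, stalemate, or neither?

neither

Black to move; black king on b1.
In check: yes, from the white rook on b3.
Legal moves for Black: Kc2, Kc1.
Black is in check but has 2 legal moves → neither.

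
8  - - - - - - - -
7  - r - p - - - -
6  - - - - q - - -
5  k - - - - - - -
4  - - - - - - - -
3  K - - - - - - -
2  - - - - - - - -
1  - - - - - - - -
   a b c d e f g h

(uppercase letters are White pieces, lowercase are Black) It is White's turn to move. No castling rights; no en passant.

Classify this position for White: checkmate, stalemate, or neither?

White to move; white king on a3.
In check: no.
King squares — a2: attacked by Qe6; b2: attacked by Rb7; b3: attacked by Qe6; a4: attacked by Ka5; b4: attacked by Ka5.
Legal moves for White: none.
Not in check and no legal moves → stalemate.

stalemate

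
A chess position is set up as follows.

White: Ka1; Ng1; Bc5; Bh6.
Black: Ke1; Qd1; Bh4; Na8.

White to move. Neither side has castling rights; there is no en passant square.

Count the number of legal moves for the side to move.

White to move; king on a1.
In check: yes, from the black queen on d1.
Legal moves: Kb2, Ka2, Bc1.
Count: 3.

3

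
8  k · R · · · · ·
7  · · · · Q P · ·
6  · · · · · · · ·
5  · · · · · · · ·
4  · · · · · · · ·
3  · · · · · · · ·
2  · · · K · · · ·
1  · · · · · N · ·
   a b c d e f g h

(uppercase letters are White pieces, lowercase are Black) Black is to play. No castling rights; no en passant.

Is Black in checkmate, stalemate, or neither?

checkmate

Black to move; black king on a8.
In check: yes, from the white rook on c8.
King squares — a7: attacked by Qe7; b7: attacked by Qe7; b8: attacked by Rc8.
Legal moves for Black: none.
In check with no legal moves → checkmate.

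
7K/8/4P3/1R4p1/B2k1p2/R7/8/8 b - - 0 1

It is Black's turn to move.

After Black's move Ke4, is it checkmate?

no

After Ke4: white king on h8; in check: no.
White is not in check, so this cannot be checkmate.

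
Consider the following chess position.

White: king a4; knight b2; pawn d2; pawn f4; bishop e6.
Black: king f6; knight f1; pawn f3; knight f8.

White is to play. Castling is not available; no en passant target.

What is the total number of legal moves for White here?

22

White to move; king on a4.
In check: no.
Legal moves: Bg8, Bc8, Bf7, Bd7, Bf5, Bd5, Bg4, Bc4, Bh3, Bb3, Ba2, Kb5, Ka5, Kb4, Kb3, Ka3, Nc4, Nd3, Nd1, f5, d3, d4.
Count: 22.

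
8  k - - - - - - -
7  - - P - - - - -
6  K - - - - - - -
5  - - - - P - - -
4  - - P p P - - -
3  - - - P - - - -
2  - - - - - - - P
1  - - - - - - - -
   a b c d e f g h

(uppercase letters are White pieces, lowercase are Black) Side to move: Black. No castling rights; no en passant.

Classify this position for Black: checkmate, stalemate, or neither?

Black to move; black king on a8.
In check: no.
King squares — a7: attacked by Ka6; b7: attacked by Ka6; b8: attacked by Pc7.
Legal moves for Black: none.
Not in check and no legal moves → stalemate.

stalemate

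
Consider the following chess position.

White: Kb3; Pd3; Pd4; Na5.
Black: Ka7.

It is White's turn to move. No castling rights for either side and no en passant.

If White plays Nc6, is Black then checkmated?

After Nc6: black king on a7; in check: yes, from the white knight on c6.
Black has 4 legal replies: Ka8, Kb7, Kb6, Ka6.
In check but a legal move exists → not checkmate.

no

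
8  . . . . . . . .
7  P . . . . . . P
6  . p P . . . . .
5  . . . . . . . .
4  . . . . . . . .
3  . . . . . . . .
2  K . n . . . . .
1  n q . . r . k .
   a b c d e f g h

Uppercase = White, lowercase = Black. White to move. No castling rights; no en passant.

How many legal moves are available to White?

White to move; king on a2.
In check: yes, from the black queen on b1.
Legal moves: none.
Count: 0.

0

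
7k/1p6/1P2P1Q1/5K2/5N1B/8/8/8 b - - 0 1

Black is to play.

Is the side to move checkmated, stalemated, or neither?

stalemate

Black to move; black king on h8.
In check: no.
King squares — g7: attacked by Qg6; h7: attacked by Qg6; g8: attacked by Qg6.
Legal moves for Black: none.
Not in check and no legal moves → stalemate.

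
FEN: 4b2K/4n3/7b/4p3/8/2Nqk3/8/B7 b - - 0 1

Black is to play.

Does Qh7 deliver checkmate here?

After Qh7: white king on h8; in check: yes, from the black queen on h7.
White has 1 legal reply: Kxh7.
In check but a legal move exists → not checkmate.

no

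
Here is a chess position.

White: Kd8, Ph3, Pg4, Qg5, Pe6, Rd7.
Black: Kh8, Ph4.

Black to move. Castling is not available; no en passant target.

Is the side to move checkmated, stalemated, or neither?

Black to move; black king on h8.
In check: no.
King squares — g7: attacked by Qg5; h7: attacked by Rd7; g8: attacked by Qg5.
Legal moves for Black: none.
Not in check and no legal moves → stalemate.

stalemate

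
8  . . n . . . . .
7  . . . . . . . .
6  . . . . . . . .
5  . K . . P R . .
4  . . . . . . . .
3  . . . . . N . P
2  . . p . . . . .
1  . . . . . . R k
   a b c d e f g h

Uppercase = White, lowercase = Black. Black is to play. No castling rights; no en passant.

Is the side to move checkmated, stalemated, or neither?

checkmate

Black to move; black king on h1.
In check: yes, from the white rook on g1.
King squares — g1: attacked by Nf3; g2: attacked by Rg1; h2: attacked by Nf3.
Legal moves for Black: none.
In check with no legal moves → checkmate.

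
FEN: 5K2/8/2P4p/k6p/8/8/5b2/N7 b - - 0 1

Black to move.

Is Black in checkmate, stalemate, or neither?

Black to move; black king on a5.
In check: no.
Legal moves for Black: Kb6, Ka6, Kb5, Kb4, Ka4, Ba7, Bb6, Bc5+, Bh4, Bd4, Bg3, Be3, Bg1, Be1, h4.
Black has 15 legal moves and is not in check → neither.

neither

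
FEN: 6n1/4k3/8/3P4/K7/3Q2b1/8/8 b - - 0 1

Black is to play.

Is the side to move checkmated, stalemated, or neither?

Black to move; black king on e7.
In check: no.
Legal moves for Black: Nh6, Nf6, Kf8, Ke8, Kd8, Kf7, Kd7, Kf6, Kd6, Bb8, Bc7, Bd6, Be5, Bh4, Bf4, Bh2, Bf2, Be1.
Black has 18 legal moves and is not in check → neither.

neither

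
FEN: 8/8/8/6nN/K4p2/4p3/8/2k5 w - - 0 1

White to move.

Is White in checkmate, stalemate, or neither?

neither

White to move; white king on a4.
In check: no.
Legal moves for White: Ng7, Nf6, Nxf4, Ng3, Kb5, Ka5, Kb4, Kb3, Ka3.
White has 9 legal moves and is not in check → neither.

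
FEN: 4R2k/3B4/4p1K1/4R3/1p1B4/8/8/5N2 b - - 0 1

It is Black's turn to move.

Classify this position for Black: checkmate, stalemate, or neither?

checkmate

Black to move; black king on h8.
In check: yes, from the white rook on e8.
King squares — g7: attacked by Kg6; h7: attacked by Kg6; g8: attacked by Re8.
Legal moves for Black: none.
In check with no legal moves → checkmate.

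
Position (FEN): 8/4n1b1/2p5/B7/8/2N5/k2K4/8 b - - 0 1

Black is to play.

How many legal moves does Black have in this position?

Black to move; king on a2.
In check: yes, from the white knight on c3.
Legal moves: Kb3, Ka3, Kb2, Ka1, Bxc3+.
Count: 5.

5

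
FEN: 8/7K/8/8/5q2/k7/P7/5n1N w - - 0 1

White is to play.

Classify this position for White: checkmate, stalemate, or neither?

neither

White to move; white king on h7.
In check: no.
Legal moves for White: Kh8, Kg8, Kg7, Kg6, Ng3, Nf2.
White has 6 legal moves and is not in check → neither.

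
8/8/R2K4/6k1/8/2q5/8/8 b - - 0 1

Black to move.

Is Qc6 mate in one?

After Qc6: white king on d6; in check: yes, from the black queen on c6.
White has 4 legal replies: Ke7, Kxc6, Ke5, Rxc6.
In check but a legal move exists → not checkmate.

no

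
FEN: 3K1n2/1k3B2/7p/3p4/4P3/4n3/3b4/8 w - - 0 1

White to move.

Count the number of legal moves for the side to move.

10

White to move; king on d8.
In check: no.
Legal moves: Ke8, Ke7, Bg8, Be8, Bg6, Be6, Bh5, Bxd5+, exd5, e5.
Count: 10.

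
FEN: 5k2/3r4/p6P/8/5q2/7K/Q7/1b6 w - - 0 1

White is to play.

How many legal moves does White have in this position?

White to move; king on h3.
In check: no.
Legal moves: Kg2, Qg8+, Qf7+, Qe6, Qxa6, Qd5, Qa5, Qc4, Qa4, Qb3, Qa3+, Qh2, Qg2, Qf2, Qe2, Qd2, Qc2, Qb2, Qxb1, Qa1, h7.
Count: 21.

21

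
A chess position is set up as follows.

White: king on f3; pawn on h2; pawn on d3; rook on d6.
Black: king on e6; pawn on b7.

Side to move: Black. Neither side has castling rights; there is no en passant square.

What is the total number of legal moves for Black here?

5

Black to move; king on e6.
In check: yes, from the white rook on d6.
Legal moves: Kf7, Ke7, Kxd6, Kf5, Ke5.
Count: 5.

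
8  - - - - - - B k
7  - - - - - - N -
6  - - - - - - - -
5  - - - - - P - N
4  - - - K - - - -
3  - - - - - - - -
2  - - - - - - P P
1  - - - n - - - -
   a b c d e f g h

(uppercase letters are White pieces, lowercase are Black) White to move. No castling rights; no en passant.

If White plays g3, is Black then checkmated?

After g3: black king on h8; in check: no.
Black is not in check, so this cannot be checkmate.

no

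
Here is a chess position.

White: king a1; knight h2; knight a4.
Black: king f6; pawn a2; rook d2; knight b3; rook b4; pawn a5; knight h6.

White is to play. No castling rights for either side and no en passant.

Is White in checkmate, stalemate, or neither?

checkmate

White to move; white king on a1.
In check: yes, from the black knight on b3.
King squares — b1: attacked by Pa2; a2: attacked by Rd2; b2: attacked by Rd2.
Legal moves for White: none.
In check with no legal moves → checkmate.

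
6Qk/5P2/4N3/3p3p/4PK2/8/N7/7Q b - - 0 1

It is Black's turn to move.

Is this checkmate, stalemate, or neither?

checkmate

Black to move; black king on h8.
In check: yes, from the white queen on g8.
King squares — g7: attacked by Ne6; h7: attacked by Qg8; g8: attacked by Pf7.
Legal moves for Black: none.
In check with no legal moves → checkmate.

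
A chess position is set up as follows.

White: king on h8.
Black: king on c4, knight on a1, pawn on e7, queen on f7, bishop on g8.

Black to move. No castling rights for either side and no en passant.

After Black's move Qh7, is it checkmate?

yes

After Qh7: white king on h8; in check: yes, from the black queen on h7.
King squares — g7: attacked by Qh7; h7: attacked by Bg8; g8: attacked by Qh7.
White has no legal moves → checkmate.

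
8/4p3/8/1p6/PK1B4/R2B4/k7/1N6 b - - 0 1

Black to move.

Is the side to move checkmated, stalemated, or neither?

checkmate

Black to move; black king on a2.
In check: yes, from the white rook on a3.
King squares — a1: attacked by Ra3; b1: attacked by Bd3; b2: attacked by Bd4; a3: attacked by Nb1; b3: attacked by Ra3.
Legal moves for Black: none.
In check with no legal moves → checkmate.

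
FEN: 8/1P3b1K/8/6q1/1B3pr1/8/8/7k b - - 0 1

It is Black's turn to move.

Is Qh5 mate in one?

yes

After Qh5: white king on h7; in check: yes, from the black queen on h5.
King squares — g6: attacked by Rg4; h6: attacked by Qh5; g7: attacked by Rg4; g8: attacked by Rg4; h8: attacked by Qh5.
White has no legal moves → checkmate.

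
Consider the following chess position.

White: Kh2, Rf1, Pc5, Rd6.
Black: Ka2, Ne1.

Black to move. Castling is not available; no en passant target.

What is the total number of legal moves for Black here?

Black to move; king on a2.
In check: no.
Legal moves: Kb3, Ka3, Kb2, Kb1, Ka1, Nf3+, Nd3, Ng2, Nc2.
Count: 9.

9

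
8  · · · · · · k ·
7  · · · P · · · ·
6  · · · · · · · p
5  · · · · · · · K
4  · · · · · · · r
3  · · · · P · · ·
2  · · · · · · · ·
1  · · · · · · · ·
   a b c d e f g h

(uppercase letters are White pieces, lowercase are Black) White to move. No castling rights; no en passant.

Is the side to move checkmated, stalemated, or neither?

White to move; white king on h5.
In check: yes, from the black rook on h4.
King squares — g4: attacked by Rh4; h4: available; g5: attacked by Ph6; g6: available; h6: attacked by Rh4.
Legal moves for White: Kg6, Kxh4.
White is in check but has 2 legal moves → neither.

neither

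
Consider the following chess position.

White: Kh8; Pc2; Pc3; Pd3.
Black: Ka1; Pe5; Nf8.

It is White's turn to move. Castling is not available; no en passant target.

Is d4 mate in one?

no

After d4: black king on a1; in check: no.
Black is not in check, so this cannot be checkmate.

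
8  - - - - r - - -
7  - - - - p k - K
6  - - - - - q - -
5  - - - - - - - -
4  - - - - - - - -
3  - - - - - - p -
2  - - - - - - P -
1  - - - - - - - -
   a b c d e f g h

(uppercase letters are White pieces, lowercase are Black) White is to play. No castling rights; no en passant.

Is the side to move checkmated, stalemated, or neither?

White to move; white king on h7.
In check: no.
King squares — g6: attacked by Qf6; h6: attacked by Qf6; g7: attacked by Qf6; g8: attacked by Kf7; h8: attacked by Qf6.
Legal moves for White: none.
Not in check and no legal moves → stalemate.

stalemate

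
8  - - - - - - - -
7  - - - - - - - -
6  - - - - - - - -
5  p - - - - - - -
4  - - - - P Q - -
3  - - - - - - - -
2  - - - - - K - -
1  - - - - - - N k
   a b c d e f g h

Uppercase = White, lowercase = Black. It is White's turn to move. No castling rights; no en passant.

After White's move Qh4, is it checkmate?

After Qh4: black king on h1; in check: yes, from the white queen on h4.
King squares — g1: attacked by Kf2; g2: attacked by Kf2; h2: attacked by Qh4.
Black has no legal moves → checkmate.

yes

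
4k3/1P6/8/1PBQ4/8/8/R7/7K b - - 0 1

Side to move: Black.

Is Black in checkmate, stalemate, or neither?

stalemate

Black to move; black king on e8.
In check: no.
King squares — d7: attacked by Qd5; e7: attacked by Bc5; f7: attacked by Qd5; d8: attacked by Qd5; f8: attacked by Bc5.
Legal moves for Black: none.
Not in check and no legal moves → stalemate.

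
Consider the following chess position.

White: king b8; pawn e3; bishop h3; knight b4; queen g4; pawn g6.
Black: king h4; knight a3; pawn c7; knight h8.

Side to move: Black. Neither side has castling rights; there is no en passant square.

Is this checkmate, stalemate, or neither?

checkmate

Black to move; black king on h4.
In check: yes, from the white queen on g4.
King squares — g3: attacked by Qg4; h3: attacked by Qg4; g4: attacked by Bh3; g5: attacked by Qg4; h5: attacked by Qg4.
Legal moves for Black: none.
In check with no legal moves → checkmate.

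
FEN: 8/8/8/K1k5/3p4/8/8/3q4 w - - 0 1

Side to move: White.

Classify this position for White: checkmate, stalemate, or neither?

White to move; white king on a5.
In check: no.
Legal moves for White: Ka6.
White has 1 legal move and is not in check → neither.

neither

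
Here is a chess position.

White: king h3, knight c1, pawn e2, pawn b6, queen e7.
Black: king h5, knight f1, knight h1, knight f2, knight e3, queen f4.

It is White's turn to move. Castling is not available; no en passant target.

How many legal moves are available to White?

White to move; king on h3.
In check: yes, from the black knight on f2.
Legal moves: none.
Count: 0.

0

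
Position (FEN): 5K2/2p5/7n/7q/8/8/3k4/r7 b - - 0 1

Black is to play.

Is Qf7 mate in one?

yes

After Qf7: white king on f8; in check: yes, from the black queen on f7.
King squares — e7: attacked by Qf7; f7: attacked by Nh6; g7: attacked by Qf7; e8: attacked by Qf7; g8: attacked by Nh6.
White has no legal moves → checkmate.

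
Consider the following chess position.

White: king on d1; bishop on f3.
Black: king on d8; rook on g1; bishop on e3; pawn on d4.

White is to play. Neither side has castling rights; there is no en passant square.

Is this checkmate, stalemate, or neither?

neither

White to move; white king on d1.
In check: yes, from the black rook on g1.
King squares — c1: attacked by Rg1; e1: attacked by Rg1; c2: available; d2: attacked by Be3; e2: available.
Legal moves for White: Ke2, Kc2.
White is in check but has 2 legal moves → neither.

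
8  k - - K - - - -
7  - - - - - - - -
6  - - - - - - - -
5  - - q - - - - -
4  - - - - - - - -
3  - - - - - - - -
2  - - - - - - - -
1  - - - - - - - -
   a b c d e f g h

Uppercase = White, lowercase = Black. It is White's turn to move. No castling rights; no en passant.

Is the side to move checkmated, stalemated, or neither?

neither

White to move; white king on d8.
In check: no.
Legal moves for White: Ke8, Kd7.
White has 2 legal moves and is not in check → neither.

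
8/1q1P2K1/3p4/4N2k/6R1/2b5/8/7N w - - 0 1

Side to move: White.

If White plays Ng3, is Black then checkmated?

After Ng3: black king on h5; in check: yes, from the white knight on g3.
King squares — g4: attacked by Ne5; h4: attacked by Rg4; g5: attacked by Rg4; g6: attacked by Rg4; h6: attacked by Kg7.
Black has no legal moves → checkmate.

yes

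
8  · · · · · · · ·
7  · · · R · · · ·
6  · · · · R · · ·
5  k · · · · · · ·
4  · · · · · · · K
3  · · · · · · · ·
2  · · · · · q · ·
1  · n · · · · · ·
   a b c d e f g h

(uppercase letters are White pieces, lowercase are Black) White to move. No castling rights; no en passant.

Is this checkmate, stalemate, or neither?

White to move; white king on h4.
In check: yes, from the black queen on f2.
Legal moves for White: Kh5, Kg5, Kg4, Kh3.
White is in check but has 4 legal moves → neither.

neither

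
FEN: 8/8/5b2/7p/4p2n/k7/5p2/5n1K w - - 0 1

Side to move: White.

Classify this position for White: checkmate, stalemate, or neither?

White to move; white king on h1.
In check: no.
King squares — g1: attacked by Pf2; g2: attacked by Nh4; h2: attacked by Nf1.
Legal moves for White: none.
Not in check and no legal moves → stalemate.

stalemate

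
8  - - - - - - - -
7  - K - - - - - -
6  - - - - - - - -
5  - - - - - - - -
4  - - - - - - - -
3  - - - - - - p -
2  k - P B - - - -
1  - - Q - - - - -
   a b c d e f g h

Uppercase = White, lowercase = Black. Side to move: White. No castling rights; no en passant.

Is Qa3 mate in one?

After Qa3: black king on a2; in check: yes, from the white queen on a3.
Black has 2 legal replies: Kxa3, Kb1.
In check but a legal move exists → not checkmate.

no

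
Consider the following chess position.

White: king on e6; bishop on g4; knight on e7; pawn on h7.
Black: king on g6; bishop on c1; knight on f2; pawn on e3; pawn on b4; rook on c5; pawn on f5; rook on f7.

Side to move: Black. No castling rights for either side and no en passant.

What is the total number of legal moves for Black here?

Black to move; king on g6.
In check: yes, from the white knight on e7.
Legal moves: Kxh7, Kg7, Kh6, Kg5, Rxe7+.
Count: 5.

5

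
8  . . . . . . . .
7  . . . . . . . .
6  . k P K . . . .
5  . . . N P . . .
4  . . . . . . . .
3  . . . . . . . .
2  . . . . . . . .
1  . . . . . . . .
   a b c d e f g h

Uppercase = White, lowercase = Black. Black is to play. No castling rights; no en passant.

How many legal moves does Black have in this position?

4

Black to move; king on b6.
In check: yes, from the white knight on d5.
Legal moves: Ka7, Ka6, Kb5, Ka5.
Count: 4.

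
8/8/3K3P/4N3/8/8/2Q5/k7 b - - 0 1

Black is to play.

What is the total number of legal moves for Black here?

Black to move; king on a1.
In check: no.
Legal moves: none.
Count: 0.

0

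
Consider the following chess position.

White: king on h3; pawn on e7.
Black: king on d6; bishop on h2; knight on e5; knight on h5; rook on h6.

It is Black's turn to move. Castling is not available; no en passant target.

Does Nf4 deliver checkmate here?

yes

After Nf4: white king on h3; in check: yes, from the black knight on f4 and the black rook on h6.
King squares — g2: attacked by Nf4; h2: attacked by Rh6; g3: attacked by Bh2; g4: attacked by Ne5; h4: attacked by Rh6.
White has no legal moves → checkmate.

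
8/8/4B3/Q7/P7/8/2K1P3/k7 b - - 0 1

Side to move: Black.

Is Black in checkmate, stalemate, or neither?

Black to move; black king on a1.
In check: no.
King squares — b1: attacked by Kc2; a2: attacked by Be6; b2: attacked by Kc2.
Legal moves for Black: none.
Not in check and no legal moves → stalemate.

stalemate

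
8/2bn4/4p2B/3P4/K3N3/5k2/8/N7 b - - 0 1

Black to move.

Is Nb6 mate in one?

no

After Nb6: white king on a4; in check: yes, from the black knight on b6.
White has 5 legal replies: Kb5, Ka5, Kb4, Kb3, Ka3.
In check but a legal move exists → not checkmate.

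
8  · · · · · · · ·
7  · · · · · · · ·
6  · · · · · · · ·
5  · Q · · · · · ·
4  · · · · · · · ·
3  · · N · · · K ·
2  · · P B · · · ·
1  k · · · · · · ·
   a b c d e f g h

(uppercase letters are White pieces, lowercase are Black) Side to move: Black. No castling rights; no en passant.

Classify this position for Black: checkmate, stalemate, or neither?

stalemate

Black to move; black king on a1.
In check: no.
King squares — b1: attacked by Nc3; a2: attacked by Nc3; b2: attacked by Qb5.
Legal moves for Black: none.
Not in check and no legal moves → stalemate.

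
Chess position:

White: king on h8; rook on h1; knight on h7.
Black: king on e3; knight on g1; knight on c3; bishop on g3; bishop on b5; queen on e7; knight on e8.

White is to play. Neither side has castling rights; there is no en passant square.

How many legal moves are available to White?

White to move; king on h8.
In check: no.
Legal moves: Kg8, Nf8, Nf6, Ng5, Rh6, Rh5, Rh4, Rh3, Rh2, Rxg1.
Count: 10.

10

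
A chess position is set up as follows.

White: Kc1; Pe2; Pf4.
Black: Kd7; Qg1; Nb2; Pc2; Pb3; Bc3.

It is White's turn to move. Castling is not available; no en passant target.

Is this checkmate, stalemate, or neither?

White to move; white king on c1.
In check: yes, from the black queen on g1.
King squares — b1: attacked by Qg1; d1: attacked by Qg1; b2: attacked by Bc3; c2: attacked by Pb3; d2: attacked by Bc3.
Legal moves for White: none.
In check with no legal moves → checkmate.

checkmate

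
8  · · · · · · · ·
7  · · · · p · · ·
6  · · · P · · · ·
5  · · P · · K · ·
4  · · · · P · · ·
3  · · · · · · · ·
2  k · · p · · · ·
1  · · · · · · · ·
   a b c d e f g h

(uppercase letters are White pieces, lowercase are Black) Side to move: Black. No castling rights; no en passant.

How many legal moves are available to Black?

12

Black to move; king on a2.
In check: no.
Legal moves: Kb3, Ka3, Kb2, Kb1, Ka1, exd6, e6+, d1=Q, d1=R, d1=B, d1=N, e5.
Count: 12.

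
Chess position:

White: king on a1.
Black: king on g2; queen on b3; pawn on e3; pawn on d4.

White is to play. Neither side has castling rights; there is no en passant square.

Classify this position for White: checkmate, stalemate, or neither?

stalemate

White to move; white king on a1.
In check: no.
King squares — b1: attacked by Qb3; a2: attacked by Qb3; b2: attacked by Qb3.
Legal moves for White: none.
Not in check and no legal moves → stalemate.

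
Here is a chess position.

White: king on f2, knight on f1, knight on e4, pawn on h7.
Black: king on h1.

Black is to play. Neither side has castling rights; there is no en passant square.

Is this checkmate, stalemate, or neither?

stalemate

Black to move; black king on h1.
In check: no.
King squares — g1: attacked by Kf2; g2: attacked by Kf2; h2: attacked by Nf1.
Legal moves for Black: none.
Not in check and no legal moves → stalemate.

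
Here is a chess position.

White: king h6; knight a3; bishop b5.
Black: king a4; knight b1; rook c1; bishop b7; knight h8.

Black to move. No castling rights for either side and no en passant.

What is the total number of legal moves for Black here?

Black to move; king on a4.
In check: yes, from the white bishop on b5.
Legal moves: Ka5, Kb4, Kb3, Kxa3.
Count: 4.

4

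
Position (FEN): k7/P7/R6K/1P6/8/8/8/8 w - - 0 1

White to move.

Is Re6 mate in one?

no

After Re6: black king on a8; in check: no.
Black is not in check, so this cannot be checkmate.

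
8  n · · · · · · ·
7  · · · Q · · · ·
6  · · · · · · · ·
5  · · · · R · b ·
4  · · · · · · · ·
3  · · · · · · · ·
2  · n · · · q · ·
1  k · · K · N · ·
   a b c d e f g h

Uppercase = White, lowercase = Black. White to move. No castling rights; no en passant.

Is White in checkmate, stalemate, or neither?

checkmate

White to move; white king on d1.
In check: yes, from the black knight on b2.
King squares — c1: attacked by Bg5; e1: attacked by Qf2; c2: attacked by Qf2; d2: attacked by Qf2; e2: attacked by Qf2.
Legal moves for White: none.
In check with no legal moves → checkmate.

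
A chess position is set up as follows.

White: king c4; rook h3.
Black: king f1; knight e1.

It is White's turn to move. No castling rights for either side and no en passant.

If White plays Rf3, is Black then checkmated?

After Rf3: black king on f1; in check: yes, from the white rook on f3.
Black has 4 legal replies: Kg2, Ke2, Kg1, Nxf3.
In check but a legal move exists → not checkmate.

no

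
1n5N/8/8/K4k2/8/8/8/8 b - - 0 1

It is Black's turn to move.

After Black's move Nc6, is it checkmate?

After Nc6: white king on a5; in check: yes, from the black knight on c6.
White has 4 legal replies: Kb6, Ka6, Kb5, Ka4.
In check but a legal move exists → not checkmate.

no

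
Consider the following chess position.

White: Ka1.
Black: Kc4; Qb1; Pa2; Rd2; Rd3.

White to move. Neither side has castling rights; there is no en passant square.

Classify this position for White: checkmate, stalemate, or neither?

checkmate

White to move; white king on a1.
In check: yes, from the black queen on b1.
King squares — b1: attacked by Pa2; a2: attacked by Qb1; b2: attacked by Qb1.
Legal moves for White: none.
In check with no legal moves → checkmate.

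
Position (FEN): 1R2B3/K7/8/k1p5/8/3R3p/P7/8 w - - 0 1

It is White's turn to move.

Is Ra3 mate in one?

yes

After Ra3: black king on a5; in check: yes, from the white rook on a3.
King squares — a4: attacked by Ra3; b4: attacked by Rb8; b5: attacked by Rb8; a6: attacked by Ra3; b6: attacked by Ka7.
Black has no legal moves → checkmate.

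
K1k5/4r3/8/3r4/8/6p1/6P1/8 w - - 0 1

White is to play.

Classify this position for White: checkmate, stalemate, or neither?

stalemate

White to move; white king on a8.
In check: no.
King squares — a7: attacked by Re7; b7: attacked by Re7; b8: attacked by Kc8.
Legal moves for White: none.
Not in check and no legal moves → stalemate.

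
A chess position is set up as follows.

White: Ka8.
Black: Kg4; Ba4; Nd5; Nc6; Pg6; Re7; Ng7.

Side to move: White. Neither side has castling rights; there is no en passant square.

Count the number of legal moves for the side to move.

0

White to move; king on a8.
In check: no.
Legal moves: none.
Count: 0.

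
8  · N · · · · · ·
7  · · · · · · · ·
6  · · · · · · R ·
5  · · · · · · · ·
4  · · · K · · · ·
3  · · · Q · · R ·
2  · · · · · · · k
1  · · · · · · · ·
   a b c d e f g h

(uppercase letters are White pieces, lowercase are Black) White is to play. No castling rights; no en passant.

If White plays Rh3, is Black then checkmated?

After Rh3: black king on h2; in check: yes, from the white rook on h3.
King squares — g1: attacked by Rg6; h1: attacked by Rh3; g2: attacked by Rg6; g3: attacked by Qd3; h3: attacked by Qd3.
Black has no legal moves → checkmate.

yes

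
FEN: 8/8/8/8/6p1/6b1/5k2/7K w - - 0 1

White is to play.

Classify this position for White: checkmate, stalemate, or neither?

stalemate

White to move; white king on h1.
In check: no.
King squares — g1: attacked by Kf2; g2: attacked by Kf2; h2: attacked by Bg3.
Legal moves for White: none.
Not in check and no legal moves → stalemate.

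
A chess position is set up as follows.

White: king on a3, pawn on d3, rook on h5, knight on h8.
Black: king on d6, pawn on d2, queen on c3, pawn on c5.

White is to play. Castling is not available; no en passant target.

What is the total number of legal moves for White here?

2

White to move; king on a3.
In check: yes, from the black queen on c3.
Legal moves: Ka4, Ka2.
Count: 2.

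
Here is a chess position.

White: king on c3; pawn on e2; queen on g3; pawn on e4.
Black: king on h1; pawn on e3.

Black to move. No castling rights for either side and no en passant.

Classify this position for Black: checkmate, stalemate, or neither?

Black to move; black king on h1.
In check: no.
King squares — g1: attacked by Qg3; g2: attacked by Qg3; h2: attacked by Qg3.
Legal moves for Black: none.
Not in check and no legal moves → stalemate.

stalemate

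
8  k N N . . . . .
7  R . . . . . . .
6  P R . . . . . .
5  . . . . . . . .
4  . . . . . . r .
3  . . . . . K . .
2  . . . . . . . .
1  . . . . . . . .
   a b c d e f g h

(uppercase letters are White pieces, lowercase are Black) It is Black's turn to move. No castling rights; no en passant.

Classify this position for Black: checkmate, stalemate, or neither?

Black to move; black king on a8.
In check: yes, from the white rook on a7.
King squares — a7: attacked by Nc8; b7: attacked by Pa6; b8: attacked by Rb6.
Legal moves for Black: none.
In check with no legal moves → checkmate.

checkmate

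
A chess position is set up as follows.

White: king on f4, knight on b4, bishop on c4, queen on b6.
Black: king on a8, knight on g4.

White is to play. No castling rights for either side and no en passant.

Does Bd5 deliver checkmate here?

yes

After Bd5: black king on a8; in check: yes, from the white bishop on d5.
King squares — a7: attacked by Qb6; b7: attacked by Bd5; b8: attacked by Qb6.
Black has no legal moves → checkmate.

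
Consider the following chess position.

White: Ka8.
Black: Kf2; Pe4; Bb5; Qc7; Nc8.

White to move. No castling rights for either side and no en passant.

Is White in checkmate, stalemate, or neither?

White to move; white king on a8.
In check: no.
King squares — a7: attacked by Qc7; b7: attacked by Qc7; b8: attacked by Qc7.
Legal moves for White: none.
Not in check and no legal moves → stalemate.

stalemate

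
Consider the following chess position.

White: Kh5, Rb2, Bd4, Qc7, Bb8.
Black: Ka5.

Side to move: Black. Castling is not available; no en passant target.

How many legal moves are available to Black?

2

Black to move; king on a5.
In check: yes, from the white queen on c7.
Legal moves: Ka6, Ka4.
Count: 2.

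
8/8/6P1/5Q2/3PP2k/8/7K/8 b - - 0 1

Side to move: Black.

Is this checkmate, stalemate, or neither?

Black to move; black king on h4.
In check: no.
King squares — g3: attacked by Kh2; h3: attacked by Kh2; g4: attacked by Qf5; g5: attacked by Qf5; h5: attacked by Qf5.
Legal moves for Black: none.
Not in check and no legal moves → stalemate.

stalemate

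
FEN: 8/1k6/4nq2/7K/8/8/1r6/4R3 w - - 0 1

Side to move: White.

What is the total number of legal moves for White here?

13

White to move; king on h5.
In check: no.
Legal moves: Kg4, Rxe6, Re5, Re4, Re3, Re2, Rh1, Rg1, Rf1, Rd1, Rc1, Rb1, Ra1.
Count: 13.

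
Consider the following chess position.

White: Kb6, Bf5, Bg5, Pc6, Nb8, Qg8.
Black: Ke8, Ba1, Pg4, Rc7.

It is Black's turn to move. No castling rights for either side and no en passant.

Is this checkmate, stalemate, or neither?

checkmate

Black to move; black king on e8.
In check: yes, from the white queen on g8.
King squares — d7: attacked by Bf5; e7: attacked by Bg5; f7: attacked by Qg8; d8: attacked by Bg5; f8: attacked by Qg8.
Legal moves for Black: none.
In check with no legal moves → checkmate.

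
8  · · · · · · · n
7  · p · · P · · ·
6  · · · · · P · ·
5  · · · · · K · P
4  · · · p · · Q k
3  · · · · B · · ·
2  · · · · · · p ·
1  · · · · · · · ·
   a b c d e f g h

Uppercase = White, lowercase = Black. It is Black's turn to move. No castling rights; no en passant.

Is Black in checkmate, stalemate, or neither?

Black to move; black king on h4.
In check: yes, from the white queen on g4.
King squares — g3: attacked by Qg4; h3: attacked by Qg4; g4: attacked by Kf5; g5: attacked by Be3; h5: attacked by Qg4.
Legal moves for Black: none.
In check with no legal moves → checkmate.

checkmate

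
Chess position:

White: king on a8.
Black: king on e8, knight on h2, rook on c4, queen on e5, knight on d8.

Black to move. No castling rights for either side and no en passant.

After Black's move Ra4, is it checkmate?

yes

After Ra4: white king on a8; in check: yes, from the black rook on a4.
King squares — a7: attacked by Ra4; b7: attacked by Nd8; b8: attacked by Qe5.
White has no legal moves → checkmate.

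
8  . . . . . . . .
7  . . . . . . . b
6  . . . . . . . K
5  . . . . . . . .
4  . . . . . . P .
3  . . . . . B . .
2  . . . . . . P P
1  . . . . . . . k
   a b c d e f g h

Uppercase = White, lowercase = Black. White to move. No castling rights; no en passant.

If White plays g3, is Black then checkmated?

no

After g3: black king on h1; in check: yes, from the white bishop on f3.
Black has 2 legal replies: Kxh2, Kg1.
In check but a legal move exists → not checkmate.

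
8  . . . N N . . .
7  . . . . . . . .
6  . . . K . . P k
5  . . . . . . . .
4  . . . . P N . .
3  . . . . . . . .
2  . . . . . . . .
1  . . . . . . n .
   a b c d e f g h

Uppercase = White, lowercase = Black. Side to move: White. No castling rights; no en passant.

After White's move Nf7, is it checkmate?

yes

After Nf7: black king on h6; in check: yes, from the white knight on f7.
King squares — g5: attacked by Nf7; h5: attacked by Nf4; g6: attacked by Nf4; g7: attacked by Ne8; h7: attacked by Pg6.
Black has no legal moves → checkmate.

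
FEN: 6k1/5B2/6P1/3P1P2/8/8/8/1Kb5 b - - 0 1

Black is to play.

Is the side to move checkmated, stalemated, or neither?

neither

Black to move; black king on g8.
In check: yes, from the white bishop on f7.
Legal moves for Black: Kh8, Kf8, Kg7.
Black is in check but has 3 legal moves → neither.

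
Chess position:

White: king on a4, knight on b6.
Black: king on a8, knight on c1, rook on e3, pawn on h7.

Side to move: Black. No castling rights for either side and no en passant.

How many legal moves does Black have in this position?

Black to move; king on a8.
In check: yes, from the white knight on b6.
Legal moves: Kb8, Kb7, Ka7.
Count: 3.

3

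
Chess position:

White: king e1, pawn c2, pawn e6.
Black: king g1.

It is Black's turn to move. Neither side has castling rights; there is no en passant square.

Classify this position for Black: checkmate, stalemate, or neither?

neither

Black to move; black king on g1.
In check: no.
Legal moves for Black: Kh2, Kg2, Kh1.
Black has 3 legal moves and is not in check → neither.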